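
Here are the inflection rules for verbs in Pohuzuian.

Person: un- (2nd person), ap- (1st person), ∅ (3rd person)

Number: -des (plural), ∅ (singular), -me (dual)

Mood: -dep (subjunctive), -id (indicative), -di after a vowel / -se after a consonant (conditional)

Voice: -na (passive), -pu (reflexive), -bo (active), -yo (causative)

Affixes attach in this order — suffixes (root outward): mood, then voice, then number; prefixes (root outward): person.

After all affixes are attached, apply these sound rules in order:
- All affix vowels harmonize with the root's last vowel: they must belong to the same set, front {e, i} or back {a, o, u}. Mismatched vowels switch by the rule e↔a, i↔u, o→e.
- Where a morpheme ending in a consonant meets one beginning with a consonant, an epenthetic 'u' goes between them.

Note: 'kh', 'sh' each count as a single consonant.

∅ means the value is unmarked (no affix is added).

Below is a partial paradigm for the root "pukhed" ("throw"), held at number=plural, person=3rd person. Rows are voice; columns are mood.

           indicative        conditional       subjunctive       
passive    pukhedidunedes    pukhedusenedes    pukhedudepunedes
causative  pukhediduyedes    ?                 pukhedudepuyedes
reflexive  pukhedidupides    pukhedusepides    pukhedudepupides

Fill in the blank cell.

pukheduseyedes

Attach mood conditional -se (after consonant 'd') → pukhedse.
Attach voice causative -yo → pukhedseyo.
Attach number plural -des → pukhedseyodes.
person = 3rd person: zero marking, form stays pukhedseyodes.
Apply vowel harmony: pukhedseyodes → pukhedseyedes.
Apply epenthesis: pukhedseyedes → pukheduseyedes.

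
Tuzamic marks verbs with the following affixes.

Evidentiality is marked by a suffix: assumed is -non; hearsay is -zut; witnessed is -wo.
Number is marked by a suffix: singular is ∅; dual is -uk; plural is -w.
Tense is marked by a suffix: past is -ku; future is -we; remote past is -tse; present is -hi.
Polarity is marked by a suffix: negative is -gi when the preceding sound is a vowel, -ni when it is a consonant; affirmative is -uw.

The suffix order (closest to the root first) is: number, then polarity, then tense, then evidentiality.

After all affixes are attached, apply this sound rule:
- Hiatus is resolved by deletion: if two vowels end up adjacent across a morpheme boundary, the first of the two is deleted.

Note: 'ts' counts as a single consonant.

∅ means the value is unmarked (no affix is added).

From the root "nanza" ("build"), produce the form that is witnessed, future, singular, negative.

nanzagiwewo

number = singular: zero marking, form stays nanza.
Attach polarity negative -gi (after vowel 'a') → nanzagi.
Attach tense future -we → nanzagiwe.
Attach evidentiality witnessed -wo → nanzagiwewo.
Vowel deletion: no change.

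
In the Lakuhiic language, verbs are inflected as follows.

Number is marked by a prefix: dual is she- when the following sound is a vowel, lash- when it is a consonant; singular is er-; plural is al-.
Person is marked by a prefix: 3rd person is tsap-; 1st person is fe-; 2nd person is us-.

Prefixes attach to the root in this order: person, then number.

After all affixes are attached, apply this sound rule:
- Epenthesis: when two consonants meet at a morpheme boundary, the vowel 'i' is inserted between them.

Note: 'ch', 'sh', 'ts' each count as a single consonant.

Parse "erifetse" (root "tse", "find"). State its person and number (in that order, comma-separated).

1st person, singular

Segment: er-fe-tse.
person: fe- → 1st person.
number: er- → singular.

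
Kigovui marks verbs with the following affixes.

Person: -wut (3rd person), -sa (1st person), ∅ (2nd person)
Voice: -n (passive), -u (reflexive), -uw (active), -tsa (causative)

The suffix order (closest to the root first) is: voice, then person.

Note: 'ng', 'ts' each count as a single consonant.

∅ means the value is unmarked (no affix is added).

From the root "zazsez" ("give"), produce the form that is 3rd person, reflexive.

zazsezuwut

Attach voice reflexive -u → zazsezu.
Attach person 3rd person -wut → zazsezuwut.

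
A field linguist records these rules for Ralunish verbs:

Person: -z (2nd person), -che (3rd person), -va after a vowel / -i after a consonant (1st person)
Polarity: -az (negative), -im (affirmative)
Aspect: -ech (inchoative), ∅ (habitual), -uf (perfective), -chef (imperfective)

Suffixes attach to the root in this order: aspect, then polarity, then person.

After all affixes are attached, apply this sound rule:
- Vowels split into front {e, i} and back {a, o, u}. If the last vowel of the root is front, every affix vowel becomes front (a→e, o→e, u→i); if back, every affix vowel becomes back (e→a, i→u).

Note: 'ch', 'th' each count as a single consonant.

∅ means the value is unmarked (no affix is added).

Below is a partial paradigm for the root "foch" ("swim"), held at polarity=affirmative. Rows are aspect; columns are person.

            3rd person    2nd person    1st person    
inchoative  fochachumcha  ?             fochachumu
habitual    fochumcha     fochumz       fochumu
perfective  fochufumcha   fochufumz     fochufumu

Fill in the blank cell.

fochachumz

Attach aspect inchoative -ech → fochech.
Attach polarity affirmative -im → fochechim.
Attach person 2nd person -z → fochechimz.
Apply vowel harmony: fochechimz → fochachumz.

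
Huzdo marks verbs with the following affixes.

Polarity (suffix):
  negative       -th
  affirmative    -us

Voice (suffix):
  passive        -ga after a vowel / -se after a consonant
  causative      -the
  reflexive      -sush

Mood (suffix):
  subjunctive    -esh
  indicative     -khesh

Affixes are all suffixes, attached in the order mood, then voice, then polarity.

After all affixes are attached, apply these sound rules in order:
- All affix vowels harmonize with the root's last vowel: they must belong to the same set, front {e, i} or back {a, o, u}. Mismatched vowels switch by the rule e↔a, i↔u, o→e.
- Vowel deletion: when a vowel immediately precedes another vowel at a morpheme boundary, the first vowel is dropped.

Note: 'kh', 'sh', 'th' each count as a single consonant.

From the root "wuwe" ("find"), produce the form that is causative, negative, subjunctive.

wuweshtheth

Attach mood subjunctive -esh → wuweesh.
Attach voice causative -the → wuweeshthe.
Attach polarity negative -th → wuweeshtheth.
Vowel harmony: no change.
Apply vowel deletion: wuweeshtheth → wuweshtheth.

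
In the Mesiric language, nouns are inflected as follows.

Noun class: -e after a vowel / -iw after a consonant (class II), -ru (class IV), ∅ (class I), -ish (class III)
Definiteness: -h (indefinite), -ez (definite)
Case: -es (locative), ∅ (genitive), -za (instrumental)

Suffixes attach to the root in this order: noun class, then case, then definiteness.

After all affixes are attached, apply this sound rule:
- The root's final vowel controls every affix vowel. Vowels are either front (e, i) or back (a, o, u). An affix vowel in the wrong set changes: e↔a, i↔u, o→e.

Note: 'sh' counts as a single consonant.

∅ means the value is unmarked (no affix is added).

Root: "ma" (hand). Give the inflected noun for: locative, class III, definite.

Attach noun class class III -ish → maish.
Attach case locative -es → maishes.
Attach definiteness definite -ez → maishesez.
Apply vowel harmony: maishesez → maushasaz.

maushasaz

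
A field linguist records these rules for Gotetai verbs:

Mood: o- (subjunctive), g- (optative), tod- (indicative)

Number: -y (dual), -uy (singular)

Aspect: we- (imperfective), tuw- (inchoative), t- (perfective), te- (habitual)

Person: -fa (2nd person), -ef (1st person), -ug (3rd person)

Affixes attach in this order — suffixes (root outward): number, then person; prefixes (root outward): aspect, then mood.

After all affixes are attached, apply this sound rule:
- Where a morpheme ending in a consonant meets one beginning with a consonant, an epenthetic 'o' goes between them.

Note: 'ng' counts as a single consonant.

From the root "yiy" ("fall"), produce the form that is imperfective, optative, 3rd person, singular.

goweyiyuyug

Attach aspect imperfective we- → weyiy.
Attach number singular -uy → weyiyuy.
Attach person 3rd person -ug → weyiyuyug.
Attach mood optative g- → gweyiyuyug.
Apply epenthesis: gweyiyuyug → goweyiyuyug.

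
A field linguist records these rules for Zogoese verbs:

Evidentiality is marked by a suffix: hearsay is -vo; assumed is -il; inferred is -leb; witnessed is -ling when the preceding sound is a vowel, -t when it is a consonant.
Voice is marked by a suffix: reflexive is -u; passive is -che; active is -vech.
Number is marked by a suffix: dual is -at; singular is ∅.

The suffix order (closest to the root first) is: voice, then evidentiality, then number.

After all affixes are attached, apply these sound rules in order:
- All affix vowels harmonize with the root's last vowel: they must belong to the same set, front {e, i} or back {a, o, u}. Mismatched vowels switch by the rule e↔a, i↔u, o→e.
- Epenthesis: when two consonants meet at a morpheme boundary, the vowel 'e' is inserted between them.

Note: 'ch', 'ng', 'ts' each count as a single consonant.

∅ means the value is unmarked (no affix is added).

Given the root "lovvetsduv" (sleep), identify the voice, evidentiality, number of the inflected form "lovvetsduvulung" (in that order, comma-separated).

Segment: lovvetsduv-u-ling.
voice: -u → reflexive.
evidentiality: -ling/t → witnessed.
number: ∅ → singular.

reflexive, witnessed, singular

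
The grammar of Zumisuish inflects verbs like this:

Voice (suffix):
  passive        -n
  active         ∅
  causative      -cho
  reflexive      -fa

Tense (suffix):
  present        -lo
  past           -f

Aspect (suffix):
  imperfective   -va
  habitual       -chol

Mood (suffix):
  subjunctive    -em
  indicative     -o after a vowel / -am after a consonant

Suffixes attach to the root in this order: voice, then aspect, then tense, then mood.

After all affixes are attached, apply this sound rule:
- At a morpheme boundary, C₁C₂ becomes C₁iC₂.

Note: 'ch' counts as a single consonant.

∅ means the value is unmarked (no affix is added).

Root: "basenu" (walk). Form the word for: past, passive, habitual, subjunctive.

Attach voice passive -n → basenun.
Attach aspect habitual -chol → basenunchol.
Attach tense past -f → basenuncholf.
Attach mood subjunctive -em → basenuncholfem.
Apply epenthesis: basenuncholfem → basenunicholifem.

basenunicholifem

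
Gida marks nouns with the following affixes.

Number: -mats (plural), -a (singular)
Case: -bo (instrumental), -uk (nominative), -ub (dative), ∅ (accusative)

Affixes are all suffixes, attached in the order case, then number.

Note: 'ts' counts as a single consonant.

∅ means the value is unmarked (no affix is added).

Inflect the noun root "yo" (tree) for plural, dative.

Attach case dative -ub → youb.
Attach number plural -mats → youbmats.

youbmats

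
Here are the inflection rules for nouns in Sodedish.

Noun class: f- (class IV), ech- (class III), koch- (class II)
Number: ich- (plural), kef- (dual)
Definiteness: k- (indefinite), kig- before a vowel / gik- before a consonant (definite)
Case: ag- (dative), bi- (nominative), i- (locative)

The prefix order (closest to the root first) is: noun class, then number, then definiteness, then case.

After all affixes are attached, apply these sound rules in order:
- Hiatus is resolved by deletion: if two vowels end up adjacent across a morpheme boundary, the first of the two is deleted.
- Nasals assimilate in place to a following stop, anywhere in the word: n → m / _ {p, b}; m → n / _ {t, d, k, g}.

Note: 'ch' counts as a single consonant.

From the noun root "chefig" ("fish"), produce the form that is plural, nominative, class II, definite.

Attach noun class class II koch- → kochchefig.
Attach number plural ich- → ichkochchefig.
Attach definiteness definite kig- (before vowel 'i') → kigichkochchefig.
Attach case nominative bi- → bikigichkochchefig.
Vowel deletion: no change.
Nasal assimilation: no change.

bikigichkochchefig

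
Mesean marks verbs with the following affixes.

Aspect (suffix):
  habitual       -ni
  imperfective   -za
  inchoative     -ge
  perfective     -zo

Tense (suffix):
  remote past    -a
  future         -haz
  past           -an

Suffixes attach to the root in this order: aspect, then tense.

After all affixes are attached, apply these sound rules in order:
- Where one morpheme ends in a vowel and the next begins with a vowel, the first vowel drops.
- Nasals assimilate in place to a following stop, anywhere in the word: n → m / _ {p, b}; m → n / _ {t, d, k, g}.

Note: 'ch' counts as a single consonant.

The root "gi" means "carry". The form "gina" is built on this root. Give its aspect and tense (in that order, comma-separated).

habitual, remote past

Segment: gi-ni-a.
aspect: -ni → habitual.
tense: -a → remote past.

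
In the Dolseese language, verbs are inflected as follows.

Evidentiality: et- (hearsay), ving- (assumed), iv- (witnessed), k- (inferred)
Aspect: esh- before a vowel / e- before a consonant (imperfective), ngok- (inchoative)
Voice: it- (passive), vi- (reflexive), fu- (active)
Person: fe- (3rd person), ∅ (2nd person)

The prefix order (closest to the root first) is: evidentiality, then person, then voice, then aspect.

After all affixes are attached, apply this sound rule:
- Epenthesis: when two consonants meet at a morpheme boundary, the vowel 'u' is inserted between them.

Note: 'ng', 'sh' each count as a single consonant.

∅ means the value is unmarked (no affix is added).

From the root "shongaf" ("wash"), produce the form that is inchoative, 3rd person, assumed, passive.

ngokitufevingushongaf

Attach evidentiality assumed ving- → vingshongaf.
Attach person 3rd person fe- → fevingshongaf.
Attach voice passive it- → itfevingshongaf.
Attach aspect inchoative ngok- → ngokitfevingshongaf.
Apply epenthesis: ngokitfevingshongaf → ngokitufevingushongaf.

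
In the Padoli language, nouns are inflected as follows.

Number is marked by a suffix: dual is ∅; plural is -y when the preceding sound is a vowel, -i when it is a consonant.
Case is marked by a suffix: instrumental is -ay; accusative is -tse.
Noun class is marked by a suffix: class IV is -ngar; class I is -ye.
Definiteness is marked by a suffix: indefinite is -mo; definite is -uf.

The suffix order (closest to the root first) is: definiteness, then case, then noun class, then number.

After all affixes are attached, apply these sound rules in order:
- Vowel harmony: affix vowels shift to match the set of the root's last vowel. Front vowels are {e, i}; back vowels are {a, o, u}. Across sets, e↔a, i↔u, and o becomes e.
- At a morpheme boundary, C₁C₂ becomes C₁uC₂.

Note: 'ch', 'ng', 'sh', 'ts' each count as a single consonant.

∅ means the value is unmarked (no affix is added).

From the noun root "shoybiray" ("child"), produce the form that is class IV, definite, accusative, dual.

Attach definiteness definite -uf → shoybirayuf.
Attach case accusative -tse → shoybirayuftse.
Attach noun class class IV -ngar → shoybirayuftsengar.
number = dual: zero marking, form stays shoybirayuftsengar.
Apply vowel harmony: shoybirayuftsengar → shoybirayuftsangar.
Apply epenthesis: shoybirayuftsangar → shoybirayufutsangar.

shoybirayufutsangar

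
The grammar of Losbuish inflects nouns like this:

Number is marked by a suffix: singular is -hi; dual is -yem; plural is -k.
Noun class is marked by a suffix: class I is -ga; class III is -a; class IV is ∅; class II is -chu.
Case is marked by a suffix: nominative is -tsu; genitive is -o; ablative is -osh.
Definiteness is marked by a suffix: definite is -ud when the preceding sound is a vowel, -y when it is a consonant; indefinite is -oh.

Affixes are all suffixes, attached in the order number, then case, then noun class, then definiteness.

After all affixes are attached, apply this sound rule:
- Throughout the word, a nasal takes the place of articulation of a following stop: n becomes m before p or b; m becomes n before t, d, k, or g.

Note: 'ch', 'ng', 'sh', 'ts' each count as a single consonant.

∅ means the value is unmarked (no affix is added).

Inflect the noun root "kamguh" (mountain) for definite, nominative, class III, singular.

kanguhhitsuaud

Attach number singular -hi → kamguhhi.
Attach case nominative -tsu → kamguhhitsu.
Attach noun class class III -a → kamguhhitsua.
Attach definiteness definite -ud (after vowel 'a') → kamguhhitsuaud.
Apply nasal assimilation: kamguhhitsuaud → kanguhhitsuaud.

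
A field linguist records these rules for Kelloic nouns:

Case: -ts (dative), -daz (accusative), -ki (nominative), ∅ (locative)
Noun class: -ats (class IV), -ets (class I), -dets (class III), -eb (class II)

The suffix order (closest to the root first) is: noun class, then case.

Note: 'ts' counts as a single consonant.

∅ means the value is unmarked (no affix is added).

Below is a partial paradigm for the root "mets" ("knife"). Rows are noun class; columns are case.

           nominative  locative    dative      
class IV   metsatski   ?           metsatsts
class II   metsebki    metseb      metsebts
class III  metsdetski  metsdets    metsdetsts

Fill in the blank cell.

metsats

Attach noun class class IV -ats → metsats.
case = locative: zero marking, form stays metsats.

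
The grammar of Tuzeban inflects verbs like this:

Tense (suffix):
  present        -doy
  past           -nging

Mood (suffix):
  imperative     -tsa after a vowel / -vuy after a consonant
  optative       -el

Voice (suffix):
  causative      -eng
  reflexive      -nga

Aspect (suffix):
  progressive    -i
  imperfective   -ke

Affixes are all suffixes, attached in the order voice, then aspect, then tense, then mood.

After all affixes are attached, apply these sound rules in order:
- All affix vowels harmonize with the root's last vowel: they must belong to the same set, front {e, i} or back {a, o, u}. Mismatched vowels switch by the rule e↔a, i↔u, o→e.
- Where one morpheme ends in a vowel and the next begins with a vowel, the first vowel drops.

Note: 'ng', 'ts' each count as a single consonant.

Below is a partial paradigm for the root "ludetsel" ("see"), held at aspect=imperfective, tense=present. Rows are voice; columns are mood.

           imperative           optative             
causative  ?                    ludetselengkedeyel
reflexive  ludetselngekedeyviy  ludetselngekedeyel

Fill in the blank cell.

ludetselengkedeyviy

Attach voice causative -eng → ludetseleng.
Attach aspect imperfective -ke → ludetselengke.
Attach tense present -doy → ludetselengkedoy.
Attach mood imperative -vuy (after consonant 'y') → ludetselengkedoyvuy.
Apply vowel harmony: ludetselengkedoyvuy → ludetselengkedeyviy.
Vowel deletion: no change.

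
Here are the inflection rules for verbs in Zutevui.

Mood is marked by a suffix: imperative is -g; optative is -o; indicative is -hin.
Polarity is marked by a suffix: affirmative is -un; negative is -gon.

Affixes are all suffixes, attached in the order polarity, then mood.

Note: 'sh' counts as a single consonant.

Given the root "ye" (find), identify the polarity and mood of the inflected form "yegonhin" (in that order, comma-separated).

Segment: ye-gon-hin.
polarity: -gon → negative.
mood: -hin → indicative.

negative, indicative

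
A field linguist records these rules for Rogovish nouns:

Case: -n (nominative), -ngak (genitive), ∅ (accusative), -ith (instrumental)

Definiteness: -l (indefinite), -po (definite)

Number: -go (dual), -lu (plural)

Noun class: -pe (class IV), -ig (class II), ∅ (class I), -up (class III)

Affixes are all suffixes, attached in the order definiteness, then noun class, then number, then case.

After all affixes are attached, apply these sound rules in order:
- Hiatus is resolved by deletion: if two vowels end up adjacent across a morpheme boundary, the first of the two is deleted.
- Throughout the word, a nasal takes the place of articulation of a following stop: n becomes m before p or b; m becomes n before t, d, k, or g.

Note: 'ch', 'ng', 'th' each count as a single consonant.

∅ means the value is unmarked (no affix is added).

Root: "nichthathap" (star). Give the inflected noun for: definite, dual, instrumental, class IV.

nichthathappopegith

Attach definiteness definite -po → nichthathappo.
Attach noun class class IV -pe → nichthathappope.
Attach number dual -go → nichthathappopego.
Attach case instrumental -ith → nichthathappopegoith.
Apply vowel deletion: nichthathappopegoith → nichthathappopegith.
Nasal assimilation: no change.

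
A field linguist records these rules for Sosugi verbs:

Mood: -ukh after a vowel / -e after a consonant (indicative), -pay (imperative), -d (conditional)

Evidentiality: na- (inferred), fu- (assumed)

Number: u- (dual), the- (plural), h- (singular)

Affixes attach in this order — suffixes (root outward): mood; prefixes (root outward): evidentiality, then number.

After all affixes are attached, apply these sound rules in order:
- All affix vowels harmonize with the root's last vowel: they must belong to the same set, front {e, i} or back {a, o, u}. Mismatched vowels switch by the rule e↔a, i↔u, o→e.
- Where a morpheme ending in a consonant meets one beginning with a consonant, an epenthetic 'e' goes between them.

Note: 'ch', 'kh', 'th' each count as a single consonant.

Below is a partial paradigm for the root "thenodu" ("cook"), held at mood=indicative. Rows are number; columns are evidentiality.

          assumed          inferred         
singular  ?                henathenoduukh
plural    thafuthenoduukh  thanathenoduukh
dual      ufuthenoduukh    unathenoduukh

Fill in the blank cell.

Attach evidentiality assumed fu- → futhenodu.
Attach number singular h- → hfuthenodu.
Attach mood indicative -ukh (after vowel 'u') → hfuthenoduukh.
Vowel harmony: no change.
Apply epenthesis: hfuthenoduukh → hefuthenoduukh.

hefuthenoduukh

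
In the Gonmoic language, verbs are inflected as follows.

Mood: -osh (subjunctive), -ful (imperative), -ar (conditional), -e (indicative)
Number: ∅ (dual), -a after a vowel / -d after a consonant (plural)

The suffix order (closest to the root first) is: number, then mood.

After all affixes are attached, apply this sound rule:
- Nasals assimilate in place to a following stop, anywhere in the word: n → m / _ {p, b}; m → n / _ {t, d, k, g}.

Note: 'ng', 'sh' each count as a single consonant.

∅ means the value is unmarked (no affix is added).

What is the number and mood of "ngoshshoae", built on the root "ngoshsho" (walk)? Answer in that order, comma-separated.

plural, indicative

Segment: ngoshsho-a-e.
number: -a/d → plural.
mood: -e → indicative.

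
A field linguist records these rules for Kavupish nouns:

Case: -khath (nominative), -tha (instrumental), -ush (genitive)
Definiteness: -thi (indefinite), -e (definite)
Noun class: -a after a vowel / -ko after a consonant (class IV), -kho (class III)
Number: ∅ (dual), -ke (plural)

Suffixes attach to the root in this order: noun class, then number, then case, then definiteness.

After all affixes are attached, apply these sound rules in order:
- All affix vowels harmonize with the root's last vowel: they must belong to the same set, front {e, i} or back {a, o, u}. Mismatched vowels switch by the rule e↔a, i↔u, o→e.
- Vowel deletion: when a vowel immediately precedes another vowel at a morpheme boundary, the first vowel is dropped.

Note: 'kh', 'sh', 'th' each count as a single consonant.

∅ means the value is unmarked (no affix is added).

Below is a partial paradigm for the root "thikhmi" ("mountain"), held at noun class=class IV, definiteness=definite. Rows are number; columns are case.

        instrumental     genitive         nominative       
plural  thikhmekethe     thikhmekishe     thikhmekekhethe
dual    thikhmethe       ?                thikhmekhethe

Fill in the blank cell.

thikhmishe

Attach noun class class IV -a (after vowel 'i') → thikhmia.
number = dual: zero marking, form stays thikhmia.
Attach case genitive -ush → thikhmiaush.
Attach definiteness definite -e → thikhmiaushe.
Apply vowel harmony: thikhmiaushe → thikhmieishe.
Apply vowel deletion: thikhmieishe → thikhmishe.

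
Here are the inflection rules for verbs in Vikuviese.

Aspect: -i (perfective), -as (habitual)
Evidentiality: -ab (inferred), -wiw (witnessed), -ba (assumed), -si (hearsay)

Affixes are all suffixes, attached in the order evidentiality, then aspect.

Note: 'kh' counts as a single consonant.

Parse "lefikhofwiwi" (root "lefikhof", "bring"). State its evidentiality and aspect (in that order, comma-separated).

witnessed, perfective

Segment: lefikhof-wiw-i.
evidentiality: -wiw → witnessed.
aspect: -i → perfective.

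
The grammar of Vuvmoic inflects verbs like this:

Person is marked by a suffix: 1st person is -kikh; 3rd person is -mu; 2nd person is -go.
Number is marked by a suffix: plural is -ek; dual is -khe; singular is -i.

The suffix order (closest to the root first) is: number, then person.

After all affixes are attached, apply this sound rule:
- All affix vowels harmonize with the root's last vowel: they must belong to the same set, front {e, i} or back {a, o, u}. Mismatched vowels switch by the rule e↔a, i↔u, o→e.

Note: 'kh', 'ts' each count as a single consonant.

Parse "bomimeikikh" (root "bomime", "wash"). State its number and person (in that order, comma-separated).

singular, 1st person

Segment: bomime-i-kikh.
number: -i → singular.
person: -kikh → 1st person.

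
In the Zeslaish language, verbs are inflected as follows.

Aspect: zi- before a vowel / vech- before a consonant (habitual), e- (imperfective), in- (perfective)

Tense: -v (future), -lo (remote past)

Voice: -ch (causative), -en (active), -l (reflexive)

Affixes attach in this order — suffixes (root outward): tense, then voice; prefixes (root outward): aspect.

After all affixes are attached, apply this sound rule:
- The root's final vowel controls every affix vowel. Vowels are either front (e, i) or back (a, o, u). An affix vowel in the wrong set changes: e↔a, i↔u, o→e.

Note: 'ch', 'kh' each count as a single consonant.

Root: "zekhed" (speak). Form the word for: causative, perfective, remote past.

inzekhedlech

Attach aspect perfective in- → inzekhed.
Attach tense remote past -lo → inzekhedlo.
Attach voice causative -ch → inzekhedloch.
Apply vowel harmony: inzekhedloch → inzekhedlech.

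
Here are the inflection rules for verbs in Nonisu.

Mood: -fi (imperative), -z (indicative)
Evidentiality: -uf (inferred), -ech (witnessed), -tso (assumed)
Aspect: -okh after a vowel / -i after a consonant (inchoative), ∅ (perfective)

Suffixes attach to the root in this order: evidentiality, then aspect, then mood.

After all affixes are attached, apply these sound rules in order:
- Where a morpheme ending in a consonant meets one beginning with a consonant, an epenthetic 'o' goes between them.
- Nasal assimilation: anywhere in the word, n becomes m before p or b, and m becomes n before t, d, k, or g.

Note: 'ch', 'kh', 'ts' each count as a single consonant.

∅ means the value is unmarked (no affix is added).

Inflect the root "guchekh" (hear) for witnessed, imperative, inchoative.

Attach evidentiality witnessed -ech → guchekhech.
Attach aspect inchoative -i (after consonant 'ch') → guchekhechi.
Attach mood imperative -fi → guchekhechifi.
Epenthesis: no change.
Nasal assimilation: no change.

guchekhechifi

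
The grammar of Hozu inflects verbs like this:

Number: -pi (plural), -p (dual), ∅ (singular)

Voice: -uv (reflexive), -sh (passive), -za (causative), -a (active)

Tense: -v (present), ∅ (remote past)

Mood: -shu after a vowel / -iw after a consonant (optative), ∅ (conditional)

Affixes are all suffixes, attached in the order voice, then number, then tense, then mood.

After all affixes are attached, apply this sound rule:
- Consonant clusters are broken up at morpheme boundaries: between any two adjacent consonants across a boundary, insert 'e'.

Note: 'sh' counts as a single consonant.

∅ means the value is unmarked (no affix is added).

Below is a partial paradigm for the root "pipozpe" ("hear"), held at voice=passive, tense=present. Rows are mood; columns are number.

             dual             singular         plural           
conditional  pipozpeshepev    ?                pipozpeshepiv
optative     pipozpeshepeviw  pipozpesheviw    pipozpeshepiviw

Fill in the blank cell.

pipozpeshev

Attach voice passive -sh → pipozpesh.
number = singular: zero marking, form stays pipozpesh.
Attach tense present -v → pipozpeshv.
mood = conditional: zero marking, form stays pipozpeshv.
Apply epenthesis: pipozpeshv → pipozpeshev.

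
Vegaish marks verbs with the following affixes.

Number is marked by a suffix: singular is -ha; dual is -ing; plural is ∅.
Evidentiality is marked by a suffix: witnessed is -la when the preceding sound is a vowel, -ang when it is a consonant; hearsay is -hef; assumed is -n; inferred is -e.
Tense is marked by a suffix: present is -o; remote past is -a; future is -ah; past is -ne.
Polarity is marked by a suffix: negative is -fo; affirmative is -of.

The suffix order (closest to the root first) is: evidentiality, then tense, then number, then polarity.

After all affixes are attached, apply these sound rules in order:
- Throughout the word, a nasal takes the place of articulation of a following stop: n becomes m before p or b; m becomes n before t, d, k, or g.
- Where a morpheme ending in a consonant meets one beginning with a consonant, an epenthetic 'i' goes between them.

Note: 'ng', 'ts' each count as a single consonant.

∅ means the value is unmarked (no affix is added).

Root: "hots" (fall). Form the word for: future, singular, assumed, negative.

hotsinahihafo

Attach evidentiality assumed -n → hotsn.
Attach tense future -ah → hotsnah.
Attach number singular -ha → hotsnahha.
Attach polarity negative -fo → hotsnahhafo.
Nasal assimilation: no change.
Apply epenthesis: hotsnahhafo → hotsinahihafo.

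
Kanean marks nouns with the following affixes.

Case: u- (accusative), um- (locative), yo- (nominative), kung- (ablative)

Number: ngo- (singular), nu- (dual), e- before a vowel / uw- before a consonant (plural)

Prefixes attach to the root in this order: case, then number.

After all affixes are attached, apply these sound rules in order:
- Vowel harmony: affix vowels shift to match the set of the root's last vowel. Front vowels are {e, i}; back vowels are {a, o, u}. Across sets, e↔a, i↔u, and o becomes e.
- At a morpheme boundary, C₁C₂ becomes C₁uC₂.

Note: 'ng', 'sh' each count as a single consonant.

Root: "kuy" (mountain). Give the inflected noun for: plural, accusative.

aukuy

Attach case accusative u- → ukuy.
Attach number plural e- (before vowel 'u') → eukuy.
Apply vowel harmony: eukuy → aukuy.
Epenthesis: no change.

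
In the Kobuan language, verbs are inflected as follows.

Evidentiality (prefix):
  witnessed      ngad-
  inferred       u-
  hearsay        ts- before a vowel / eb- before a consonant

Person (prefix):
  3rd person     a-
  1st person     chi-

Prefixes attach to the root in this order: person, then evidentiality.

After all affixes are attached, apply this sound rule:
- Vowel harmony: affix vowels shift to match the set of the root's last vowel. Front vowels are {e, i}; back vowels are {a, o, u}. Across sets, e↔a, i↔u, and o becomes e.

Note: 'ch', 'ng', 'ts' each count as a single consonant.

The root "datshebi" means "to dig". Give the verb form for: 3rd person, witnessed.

ngededatshebi

Attach person 3rd person a- → adatshebi.
Attach evidentiality witnessed ngad- → ngadadatshebi.
Apply vowel harmony: ngadadatshebi → ngededatshebi.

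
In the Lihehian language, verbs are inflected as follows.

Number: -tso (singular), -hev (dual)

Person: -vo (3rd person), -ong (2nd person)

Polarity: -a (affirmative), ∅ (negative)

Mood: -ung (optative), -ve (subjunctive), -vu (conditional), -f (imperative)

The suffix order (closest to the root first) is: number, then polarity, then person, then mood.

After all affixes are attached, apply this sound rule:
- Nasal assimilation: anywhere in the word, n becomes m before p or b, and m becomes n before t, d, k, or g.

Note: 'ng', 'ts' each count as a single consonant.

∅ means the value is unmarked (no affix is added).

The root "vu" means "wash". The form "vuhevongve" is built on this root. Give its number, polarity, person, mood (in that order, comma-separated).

Segment: vu-hev-ong-ve.
number: -hev → dual.
polarity: ∅ → negative.
person: -ong → 2nd person.
mood: -ve → subjunctive.

dual, negative, 2nd person, subjunctive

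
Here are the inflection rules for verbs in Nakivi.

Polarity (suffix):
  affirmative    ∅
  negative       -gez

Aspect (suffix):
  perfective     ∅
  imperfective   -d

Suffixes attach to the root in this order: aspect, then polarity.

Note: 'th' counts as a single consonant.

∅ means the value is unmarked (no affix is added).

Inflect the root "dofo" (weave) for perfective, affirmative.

dofo

aspect = perfective: zero marking, form stays dofo.
polarity = affirmative: zero marking, form stays dofo.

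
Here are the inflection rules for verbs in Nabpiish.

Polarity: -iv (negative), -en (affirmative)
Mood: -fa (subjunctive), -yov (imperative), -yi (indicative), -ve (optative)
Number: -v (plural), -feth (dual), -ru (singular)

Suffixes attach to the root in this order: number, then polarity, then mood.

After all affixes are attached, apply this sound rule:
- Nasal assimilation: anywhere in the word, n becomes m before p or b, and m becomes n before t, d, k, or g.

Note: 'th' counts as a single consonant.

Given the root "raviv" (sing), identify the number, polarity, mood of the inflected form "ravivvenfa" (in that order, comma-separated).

Segment: raviv-v-en-fa.
number: -v → plural.
polarity: -en → affirmative.
mood: -fa → subjunctive.

plural, affirmative, subjunctive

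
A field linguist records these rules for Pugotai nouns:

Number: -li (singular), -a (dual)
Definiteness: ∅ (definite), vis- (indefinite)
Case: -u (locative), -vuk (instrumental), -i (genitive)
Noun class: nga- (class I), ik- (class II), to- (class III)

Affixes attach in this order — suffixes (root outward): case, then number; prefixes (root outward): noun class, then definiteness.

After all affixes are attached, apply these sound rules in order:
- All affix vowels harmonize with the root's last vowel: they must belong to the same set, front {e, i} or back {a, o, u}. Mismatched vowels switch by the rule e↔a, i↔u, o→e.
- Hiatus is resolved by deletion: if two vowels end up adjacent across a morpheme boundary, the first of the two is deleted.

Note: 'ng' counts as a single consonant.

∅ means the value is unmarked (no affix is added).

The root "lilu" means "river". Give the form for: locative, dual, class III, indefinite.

vustolila

Attach noun class class III to- → tolilu.
Attach case locative -u → toliluu.
Attach definiteness indefinite vis- → vistoliluu.
Attach number dual -a → vistoliluua.
Apply vowel harmony: vistoliluua → vustoliluua.
Apply vowel deletion: vustoliluua → vustolila.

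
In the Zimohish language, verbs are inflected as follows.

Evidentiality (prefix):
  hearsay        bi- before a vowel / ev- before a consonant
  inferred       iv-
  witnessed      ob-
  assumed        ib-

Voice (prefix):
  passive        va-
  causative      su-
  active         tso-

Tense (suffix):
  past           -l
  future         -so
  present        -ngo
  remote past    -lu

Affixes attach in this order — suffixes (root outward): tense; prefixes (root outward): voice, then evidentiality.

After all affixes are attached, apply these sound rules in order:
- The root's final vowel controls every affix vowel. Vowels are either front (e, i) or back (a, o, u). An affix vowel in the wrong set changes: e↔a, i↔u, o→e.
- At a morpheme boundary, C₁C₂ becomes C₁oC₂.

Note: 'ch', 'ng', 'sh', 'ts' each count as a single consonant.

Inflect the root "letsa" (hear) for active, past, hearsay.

avotsoletsal

Attach voice active tso- → tsoletsa.
Attach evidentiality hearsay ev- (before consonant 'ts') → evtsoletsa.
Attach tense past -l → evtsoletsal.
Apply vowel harmony: evtsoletsal → avtsoletsal.
Apply epenthesis: avtsoletsal → avotsoletsal.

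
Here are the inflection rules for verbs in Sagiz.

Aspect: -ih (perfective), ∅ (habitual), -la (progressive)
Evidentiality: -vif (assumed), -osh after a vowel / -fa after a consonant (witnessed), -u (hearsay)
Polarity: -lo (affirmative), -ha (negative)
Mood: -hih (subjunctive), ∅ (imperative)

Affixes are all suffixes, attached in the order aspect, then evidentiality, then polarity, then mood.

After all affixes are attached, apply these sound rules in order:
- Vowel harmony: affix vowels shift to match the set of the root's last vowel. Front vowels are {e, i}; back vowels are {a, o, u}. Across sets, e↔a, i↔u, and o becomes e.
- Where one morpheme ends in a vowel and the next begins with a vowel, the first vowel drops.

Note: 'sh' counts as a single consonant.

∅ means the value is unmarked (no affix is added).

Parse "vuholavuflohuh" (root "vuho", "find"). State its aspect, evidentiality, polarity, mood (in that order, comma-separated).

progressive, assumed, affirmative, subjunctive

Segment: vuho-la-vif-lo-hih.
aspect: -la → progressive.
evidentiality: -vif → assumed.
polarity: -lo → affirmative.
mood: -hih → subjunctive.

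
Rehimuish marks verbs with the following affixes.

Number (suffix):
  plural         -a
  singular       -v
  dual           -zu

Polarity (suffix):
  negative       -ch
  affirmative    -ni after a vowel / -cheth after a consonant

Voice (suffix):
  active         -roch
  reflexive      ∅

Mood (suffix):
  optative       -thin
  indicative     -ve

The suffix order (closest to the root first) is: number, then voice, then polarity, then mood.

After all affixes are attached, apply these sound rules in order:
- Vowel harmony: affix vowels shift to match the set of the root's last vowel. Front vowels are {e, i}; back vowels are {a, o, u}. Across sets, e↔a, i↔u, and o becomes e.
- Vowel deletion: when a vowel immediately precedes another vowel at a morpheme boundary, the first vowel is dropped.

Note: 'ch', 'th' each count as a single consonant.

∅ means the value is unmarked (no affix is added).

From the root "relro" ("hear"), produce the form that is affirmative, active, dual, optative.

relrozurochchaththun

Attach number dual -zu → relrozu.
Attach voice active -roch → relrozuroch.
Attach polarity affirmative -cheth (after consonant 'ch') → relrozurochcheth.
Attach mood optative -thin → relrozurochcheththin.
Apply vowel harmony: relrozurochcheththin → relrozurochchaththun.
Vowel deletion: no change.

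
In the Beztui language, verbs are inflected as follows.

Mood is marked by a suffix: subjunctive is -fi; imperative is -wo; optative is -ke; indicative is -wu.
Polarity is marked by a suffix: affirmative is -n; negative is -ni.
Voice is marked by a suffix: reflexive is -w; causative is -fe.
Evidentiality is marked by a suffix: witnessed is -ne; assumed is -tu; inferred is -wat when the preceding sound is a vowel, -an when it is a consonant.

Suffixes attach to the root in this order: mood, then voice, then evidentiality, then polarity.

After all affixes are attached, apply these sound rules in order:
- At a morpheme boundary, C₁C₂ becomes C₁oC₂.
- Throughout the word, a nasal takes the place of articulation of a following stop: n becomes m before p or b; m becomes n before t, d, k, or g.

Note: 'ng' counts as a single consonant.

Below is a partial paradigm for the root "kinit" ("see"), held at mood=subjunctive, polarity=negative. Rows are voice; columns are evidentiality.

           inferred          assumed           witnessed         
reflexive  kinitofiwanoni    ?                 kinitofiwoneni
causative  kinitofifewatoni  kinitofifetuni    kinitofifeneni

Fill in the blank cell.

Attach mood subjunctive -fi → kinitfi.
Attach voice reflexive -w → kinitfiw.
Attach evidentiality assumed -tu → kinitfiwtu.
Attach polarity negative -ni → kinitfiwtuni.
Apply epenthesis: kinitfiwtuni → kinitofiwotuni.
Nasal assimilation: no change.

kinitofiwotuni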